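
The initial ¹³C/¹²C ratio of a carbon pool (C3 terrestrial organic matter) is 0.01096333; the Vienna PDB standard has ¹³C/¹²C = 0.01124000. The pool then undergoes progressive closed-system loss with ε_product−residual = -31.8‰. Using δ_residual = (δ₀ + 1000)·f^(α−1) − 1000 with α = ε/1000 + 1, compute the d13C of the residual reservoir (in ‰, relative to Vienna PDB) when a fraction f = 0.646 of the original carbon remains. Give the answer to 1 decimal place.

δ₀ = (0.01096333/0.01124000 − 1)×1000 = (0.975385 − 1)×1000 = -24.615‰
α − 1 = ε/1000 = -0.0318
f^(α−1) = 0.646^(-0.0318) = 1.013992
δ_res = (-24.615 + 1000) × 1.013992 − 1000 = 989.033 − 1000 = -10.97‰

-11.0‰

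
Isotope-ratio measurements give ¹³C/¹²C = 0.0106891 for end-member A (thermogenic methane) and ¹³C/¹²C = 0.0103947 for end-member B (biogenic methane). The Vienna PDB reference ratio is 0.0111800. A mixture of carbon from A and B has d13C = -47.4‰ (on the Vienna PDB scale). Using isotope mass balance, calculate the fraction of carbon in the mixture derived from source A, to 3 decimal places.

δ_A = (0.0106891/0.0111800 − 1)×1000 = (0.956091 − 1)×1000 = -43.909‰
δ_B = (0.0103947/0.0111800 − 1)×1000 = (0.929758 − 1)×1000 = -70.242‰
f_A = (δ_mix − δ_B)/(δ_A − δ_B) = (-47.4 − (-70.242))/(-43.909 − (-70.242))
f_A = 22.842 / 26.333 = 0.8674

0.867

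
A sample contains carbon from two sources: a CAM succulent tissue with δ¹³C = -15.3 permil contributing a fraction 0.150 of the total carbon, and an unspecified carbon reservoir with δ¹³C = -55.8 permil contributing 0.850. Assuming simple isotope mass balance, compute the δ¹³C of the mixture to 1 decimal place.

-49.7 permil

δ_mix = f_A·δ_A + f_B·δ_B
δ_mix = 0.150 × (-15.3) + 0.850 × (-55.8)
δ_mix = -2.29 + -47.43 = -49.73 permil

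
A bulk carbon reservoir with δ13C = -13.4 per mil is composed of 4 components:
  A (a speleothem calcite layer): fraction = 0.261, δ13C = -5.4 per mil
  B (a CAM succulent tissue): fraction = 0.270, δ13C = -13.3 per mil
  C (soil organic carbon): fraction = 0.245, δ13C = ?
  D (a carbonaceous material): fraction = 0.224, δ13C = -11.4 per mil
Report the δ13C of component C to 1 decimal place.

-23.9 per mil

Isotope mass balance: δ_bulk = Σ fᵢ·δᵢ.
-13.4 = 0.261×(-5.4) + 0.270×(-13.3) + 0.245×δ_C + 0.224×(-11.4)
0.245·δ_C = -13.4 − (-7.554) = -5.846
δ_C = -5.846 / 0.245 = -23.86 per mil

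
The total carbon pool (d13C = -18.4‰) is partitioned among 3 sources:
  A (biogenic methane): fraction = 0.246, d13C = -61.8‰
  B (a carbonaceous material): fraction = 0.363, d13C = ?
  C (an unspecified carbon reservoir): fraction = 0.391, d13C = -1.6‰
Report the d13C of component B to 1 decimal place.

-7.1‰

Isotope mass balance: δ_bulk = Σ fᵢ·δᵢ.
-18.4 = 0.246×(-61.8) + 0.363×δ_B + 0.391×(-1.6)
0.363·δ_B = -18.4 − (-15.828) = -2.572
δ_B = -2.572 / 0.363 = -7.08‰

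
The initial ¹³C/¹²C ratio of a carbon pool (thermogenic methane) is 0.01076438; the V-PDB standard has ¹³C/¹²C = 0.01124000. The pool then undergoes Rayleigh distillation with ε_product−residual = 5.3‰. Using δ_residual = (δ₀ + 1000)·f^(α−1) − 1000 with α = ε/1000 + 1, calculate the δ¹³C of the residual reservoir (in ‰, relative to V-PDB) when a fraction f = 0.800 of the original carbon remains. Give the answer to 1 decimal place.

δ₀ = (0.01076438/0.01124000 − 1)×1000 = (0.957685 − 1)×1000 = -42.315‰
α − 1 = ε/1000 = 0.0053
f^(α−1) = 0.800^(0.0053) = 0.998818
δ_res = (-42.315 + 1000) × 0.998818 − 1000 = 956.553 − 1000 = -43.45‰

-43.4‰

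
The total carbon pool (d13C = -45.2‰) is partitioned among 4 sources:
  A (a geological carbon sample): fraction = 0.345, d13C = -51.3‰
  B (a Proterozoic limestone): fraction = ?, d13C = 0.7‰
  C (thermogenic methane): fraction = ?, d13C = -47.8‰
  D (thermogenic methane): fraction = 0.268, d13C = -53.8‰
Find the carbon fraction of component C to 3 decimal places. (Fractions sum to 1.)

Let f_C and f_B be the unknown fractions; fractions sum to 1 so f_C + f_B = 0.387.
Mass balance: Σ fᵢ·δᵢ = δ_bulk ⇒ f_C·(-47.8) + f_B·(0.7) = -45.2 − (-32.117) = -13.083
Substitute f_B = 0.387 − f_C:
f_C·(-47.8 − 0.7) = -13.083 − 0.387×(0.7) = -13.354
f_C = -13.354 / -48.5 = 0.2753

0.275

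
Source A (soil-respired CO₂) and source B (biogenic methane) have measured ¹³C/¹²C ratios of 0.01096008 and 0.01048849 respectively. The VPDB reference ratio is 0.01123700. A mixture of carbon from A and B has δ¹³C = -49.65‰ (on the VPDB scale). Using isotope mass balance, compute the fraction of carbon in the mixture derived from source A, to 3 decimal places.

0.404

δ_A = (0.01096008/0.01123700 − 1)×1000 = (0.975356 − 1)×1000 = -24.644‰
δ_B = (0.01048849/0.01123700 − 1)×1000 = (0.933389 − 1)×1000 = -66.611‰
f_A = (δ_mix − δ_B)/(δ_A − δ_B) = (-49.65 − (-66.611))/(-24.644 − (-66.611))
f_A = 16.961 / 41.968 = 0.4041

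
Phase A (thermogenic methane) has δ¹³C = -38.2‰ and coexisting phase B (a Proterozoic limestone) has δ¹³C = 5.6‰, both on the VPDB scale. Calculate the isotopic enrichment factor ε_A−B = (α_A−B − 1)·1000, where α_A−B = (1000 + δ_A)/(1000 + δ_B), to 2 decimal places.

α_A−B = (1000 + -38.2) / (1000 + 5.6) = 961.8 / 1005.6 = 0.956444
ε_A−B = (0.956444 − 1) × 1000 = -43.556‰
(The approximation ε ≈ δ_A − δ_B would give -43.8‰.)

-43.56‰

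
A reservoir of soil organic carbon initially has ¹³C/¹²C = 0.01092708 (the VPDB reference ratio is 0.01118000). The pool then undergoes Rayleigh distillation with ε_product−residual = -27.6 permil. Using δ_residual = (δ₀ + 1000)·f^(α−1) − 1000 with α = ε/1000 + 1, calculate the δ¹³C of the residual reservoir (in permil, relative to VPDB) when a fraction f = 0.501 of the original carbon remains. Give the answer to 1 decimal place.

-3.8 permil

δ₀ = (0.01092708/0.01118000 − 1)×1000 = (0.977377 − 1)×1000 = -22.623 permil
α − 1 = ε/1000 = -0.0276
f^(α−1) = 0.501^(-0.0276) = 1.019259
δ_res = (-22.623 + 1000) × 1.019259 − 1000 = 996.201 − 1000 = -3.80 permil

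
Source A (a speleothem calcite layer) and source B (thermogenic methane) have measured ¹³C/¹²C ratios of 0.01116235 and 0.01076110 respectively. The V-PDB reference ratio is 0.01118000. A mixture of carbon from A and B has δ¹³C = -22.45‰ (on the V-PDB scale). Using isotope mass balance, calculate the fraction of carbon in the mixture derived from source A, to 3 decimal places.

0.418

δ_A = (0.01116235/0.01118000 − 1)×1000 = (0.998421 − 1)×1000 = -1.579‰
δ_B = (0.01076110/0.01118000 − 1)×1000 = (0.962531 − 1)×1000 = -37.469‰
f_A = (δ_mix − δ_B)/(δ_A − δ_B) = (-22.45 − (-37.469))/(-1.579 − (-37.469))
f_A = 15.019 / 35.890 = 0.4185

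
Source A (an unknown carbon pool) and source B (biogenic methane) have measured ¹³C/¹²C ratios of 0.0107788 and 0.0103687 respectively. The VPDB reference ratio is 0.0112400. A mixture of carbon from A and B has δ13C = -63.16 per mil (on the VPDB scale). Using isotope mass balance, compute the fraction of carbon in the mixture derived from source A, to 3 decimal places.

0.394

δ_A = (0.0107788/0.0112400 − 1)×1000 = (0.958968 − 1)×1000 = -41.032 per mil
δ_B = (0.0103687/0.0112400 − 1)×1000 = (0.922482 − 1)×1000 = -77.518 per mil
f_A = (δ_mix − δ_B)/(δ_A − δ_B) = (-63.16 − (-77.518))/(-41.032 − (-77.518))
f_A = 14.358 / 36.486 = 0.3935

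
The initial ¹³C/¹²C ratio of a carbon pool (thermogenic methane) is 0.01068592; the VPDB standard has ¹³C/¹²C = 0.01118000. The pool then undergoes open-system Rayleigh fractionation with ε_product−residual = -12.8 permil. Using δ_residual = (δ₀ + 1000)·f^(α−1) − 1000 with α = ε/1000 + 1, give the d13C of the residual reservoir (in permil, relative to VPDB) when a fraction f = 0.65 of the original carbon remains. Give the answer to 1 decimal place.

-38.9 permil

δ₀ = (0.01068592/0.01118000 − 1)×1000 = (0.955807 − 1)×1000 = -44.193 permil
α − 1 = ε/1000 = -0.0128
f^(α−1) = 0.65^(-0.0128) = 1.005529
δ_res = (-44.193 + 1000) × 1.005529 − 1000 = 961.092 − 1000 = -38.91 permil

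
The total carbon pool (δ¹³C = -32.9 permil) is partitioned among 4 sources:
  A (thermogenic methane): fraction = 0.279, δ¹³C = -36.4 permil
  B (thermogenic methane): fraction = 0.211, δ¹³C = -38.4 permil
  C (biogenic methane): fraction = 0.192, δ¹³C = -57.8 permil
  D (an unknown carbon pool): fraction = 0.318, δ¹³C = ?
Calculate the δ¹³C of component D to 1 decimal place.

-11.1 permil

Isotope mass balance: δ_bulk = Σ fᵢ·δᵢ.
-32.9 = 0.279×(-36.4) + 0.211×(-38.4) + 0.192×(-57.8) + 0.318×δ_D
0.318·δ_D = -32.9 − (-29.356) = -3.544
δ_D = -3.544 / 0.318 = -11.15 permil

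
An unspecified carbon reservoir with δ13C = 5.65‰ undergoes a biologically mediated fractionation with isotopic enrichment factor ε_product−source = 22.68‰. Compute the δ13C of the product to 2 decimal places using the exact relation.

Exactly, δ_product = (δ_source + 1000)·(ε/1000 + 1) − 1000.
δ_product = (5.65 + 1000) × (22.68/1000 + 1) − 1000
δ_product = 28.458‰

28.46‰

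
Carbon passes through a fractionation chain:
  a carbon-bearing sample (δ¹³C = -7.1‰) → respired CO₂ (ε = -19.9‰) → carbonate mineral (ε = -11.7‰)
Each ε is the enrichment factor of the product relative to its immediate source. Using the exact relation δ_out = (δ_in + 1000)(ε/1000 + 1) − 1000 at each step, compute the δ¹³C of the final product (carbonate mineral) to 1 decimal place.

step 1: δ = (-7.10 + 1000)·(-19.9/1000 + 1) − 1000 = -26.86‰
step 2: δ = (-26.86 + 1000)·(-11.7/1000 + 1) − 1000 = -38.24‰

-38.2‰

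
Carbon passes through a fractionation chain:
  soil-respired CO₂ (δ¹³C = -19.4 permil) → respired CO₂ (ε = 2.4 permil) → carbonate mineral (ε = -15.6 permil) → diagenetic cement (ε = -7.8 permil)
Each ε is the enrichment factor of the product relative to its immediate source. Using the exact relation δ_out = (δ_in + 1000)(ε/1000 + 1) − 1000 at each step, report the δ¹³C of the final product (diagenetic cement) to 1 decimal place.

-39.9 permil

step 1: δ = (-19.40 + 1000)·(2.4/1000 + 1) − 1000 = -17.05 permil
step 2: δ = (-17.05 + 1000)·(-15.6/1000 + 1) − 1000 = -32.38 permil
step 3: δ = (-32.38 + 1000)·(-7.8/1000 + 1) − 1000 = -39.93 permil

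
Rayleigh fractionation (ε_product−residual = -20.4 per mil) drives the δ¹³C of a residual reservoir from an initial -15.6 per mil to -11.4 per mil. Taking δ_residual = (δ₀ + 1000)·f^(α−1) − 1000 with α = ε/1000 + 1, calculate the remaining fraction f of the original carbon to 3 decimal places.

α − 1 = ε/1000 = -0.0204
(δ_res + 1000)/(δ₀ + 1000) = (-11.4 + 1000)/(-15.6 + 1000) = 988.6/984.4 = 1.004267
f = 1.004267^(1/-0.0204) = exp(ln(1.004267)/-0.0204) = exp(0.00426/-0.0204)
f = exp(-0.2087) = 0.8116

0.812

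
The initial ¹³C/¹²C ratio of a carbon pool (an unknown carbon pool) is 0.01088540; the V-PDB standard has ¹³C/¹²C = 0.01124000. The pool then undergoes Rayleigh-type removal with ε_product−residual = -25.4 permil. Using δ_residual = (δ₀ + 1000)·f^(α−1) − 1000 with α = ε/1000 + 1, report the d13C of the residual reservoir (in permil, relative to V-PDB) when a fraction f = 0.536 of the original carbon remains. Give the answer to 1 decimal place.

-16.1 permil

δ₀ = (0.01088540/0.01124000 − 1)×1000 = (0.968452 − 1)×1000 = -31.548 permil
α − 1 = ε/1000 = -0.0254
f^(α−1) = 0.536^(-0.0254) = 1.015966
δ_res = (-31.548 + 1000) × 1.015966 − 1000 = 983.914 − 1000 = -16.09 permil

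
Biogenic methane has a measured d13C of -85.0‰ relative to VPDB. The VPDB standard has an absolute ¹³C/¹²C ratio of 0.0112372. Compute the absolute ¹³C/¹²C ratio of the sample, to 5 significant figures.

0.010282

R_sample = R_standard × (d13C/1000 + 1)
R_sample = 0.0112372 × (-85.0/1000 + 1) = 0.0112372 × 0.915000
R_sample = 0.0102820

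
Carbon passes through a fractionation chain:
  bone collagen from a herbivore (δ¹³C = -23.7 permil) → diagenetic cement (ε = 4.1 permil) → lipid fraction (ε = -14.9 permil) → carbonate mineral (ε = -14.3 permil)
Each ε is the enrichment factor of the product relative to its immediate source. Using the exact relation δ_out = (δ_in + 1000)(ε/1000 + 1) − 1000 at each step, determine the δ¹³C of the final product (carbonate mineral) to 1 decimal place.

step 1: δ = (-23.70 + 1000)·(4.1/1000 + 1) − 1000 = -19.70 permil
step 2: δ = (-19.70 + 1000)·(-14.9/1000 + 1) − 1000 = -34.30 permil
step 3: δ = (-34.30 + 1000)·(-14.3/1000 + 1) − 1000 = -48.11 permil

-48.1 permil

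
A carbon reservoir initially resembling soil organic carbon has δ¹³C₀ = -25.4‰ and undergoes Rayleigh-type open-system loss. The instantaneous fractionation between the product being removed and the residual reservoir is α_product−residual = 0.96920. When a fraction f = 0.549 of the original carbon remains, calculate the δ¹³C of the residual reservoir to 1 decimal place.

-7.2‰

Rayleigh residual: δ_res = (δ₀ + 1000)·f^(α−1) − 1000
α − 1 = -0.03080
f^(α−1) = 0.549^(-0.03080) = 1.018641
δ_res = (-25.4 + 1000) × 1.018641 − 1000 = 992.768 − 1000 = -7.23‰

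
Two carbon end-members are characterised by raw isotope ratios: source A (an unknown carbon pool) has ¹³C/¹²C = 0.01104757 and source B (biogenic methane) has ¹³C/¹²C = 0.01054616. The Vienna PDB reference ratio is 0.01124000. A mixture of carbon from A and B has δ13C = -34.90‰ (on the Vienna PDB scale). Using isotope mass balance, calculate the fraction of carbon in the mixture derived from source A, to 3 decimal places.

δ_A = (0.01104757/0.01124000 − 1)×1000 = (0.982880 − 1)×1000 = -17.120‰
δ_B = (0.01054616/0.01124000 − 1)×1000 = (0.938270 − 1)×1000 = -61.730‰
f_A = (δ_mix − δ_B)/(δ_A − δ_B) = (-34.90 − (-61.730))/(-17.120 − (-61.730))
f_A = 26.830 / 44.609 = 0.6014

0.601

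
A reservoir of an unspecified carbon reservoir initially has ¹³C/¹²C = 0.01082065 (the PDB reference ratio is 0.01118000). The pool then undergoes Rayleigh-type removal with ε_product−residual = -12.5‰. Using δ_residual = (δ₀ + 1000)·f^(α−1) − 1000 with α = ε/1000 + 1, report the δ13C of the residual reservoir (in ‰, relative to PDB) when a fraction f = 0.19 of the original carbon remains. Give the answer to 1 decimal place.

δ₀ = (0.01082065/0.01118000 − 1)×1000 = (0.967858 − 1)×1000 = -32.142‰
α − 1 = ε/1000 = -0.0125
f^(α−1) = 0.19^(-0.0125) = 1.020976
δ_res = (-32.142 + 1000) × 1.020976 − 1000 = 988.160 − 1000 = -11.84‰

-11.8‰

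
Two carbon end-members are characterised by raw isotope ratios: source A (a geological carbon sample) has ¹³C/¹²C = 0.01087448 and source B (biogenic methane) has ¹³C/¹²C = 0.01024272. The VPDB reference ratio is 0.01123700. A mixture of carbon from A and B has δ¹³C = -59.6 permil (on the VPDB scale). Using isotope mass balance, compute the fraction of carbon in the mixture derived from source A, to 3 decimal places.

δ_A = (0.01087448/0.01123700 − 1)×1000 = (0.967739 − 1)×1000 = -32.261 permil
δ_B = (0.01024272/0.01123700 − 1)×1000 = (0.911517 − 1)×1000 = -88.483 permil
f_A = (δ_mix − δ_B)/(δ_A − δ_B) = (-59.6 − (-88.483))/(-32.261 − (-88.483))
f_A = 28.883 / 56.221 = 0.5137

0.514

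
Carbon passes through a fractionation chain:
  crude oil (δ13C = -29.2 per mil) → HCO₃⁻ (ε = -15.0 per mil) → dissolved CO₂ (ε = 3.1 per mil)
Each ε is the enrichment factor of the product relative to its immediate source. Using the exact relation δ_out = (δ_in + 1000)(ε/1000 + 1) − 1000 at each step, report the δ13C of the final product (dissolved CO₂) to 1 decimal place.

-40.8 per mil

step 1: δ = (-29.20 + 1000)·(-15.0/1000 + 1) − 1000 = -43.76 per mil
step 2: δ = (-43.76 + 1000)·(3.1/1000 + 1) − 1000 = -40.80 per mil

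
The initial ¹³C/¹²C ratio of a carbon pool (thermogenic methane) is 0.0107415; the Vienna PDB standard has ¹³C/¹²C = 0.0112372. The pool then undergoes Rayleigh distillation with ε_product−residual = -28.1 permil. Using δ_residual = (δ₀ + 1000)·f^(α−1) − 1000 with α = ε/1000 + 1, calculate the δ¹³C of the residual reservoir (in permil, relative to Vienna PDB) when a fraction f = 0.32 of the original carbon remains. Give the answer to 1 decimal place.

δ₀ = (0.0107415/0.0112372 − 1)×1000 = (0.955888 − 1)×1000 = -44.112 permil
α − 1 = ε/1000 = -0.0281
f^(α−1) = 0.32^(-0.0281) = 1.032536
δ_res = (-44.112 + 1000) × 1.032536 − 1000 = 986.989 − 1000 = -13.01 permil

-13.0 permil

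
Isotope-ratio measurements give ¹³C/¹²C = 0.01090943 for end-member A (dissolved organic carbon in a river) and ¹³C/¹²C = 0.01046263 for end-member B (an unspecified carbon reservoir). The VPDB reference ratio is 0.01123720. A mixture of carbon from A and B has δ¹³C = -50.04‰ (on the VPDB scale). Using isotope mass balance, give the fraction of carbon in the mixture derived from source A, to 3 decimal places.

0.475

δ_A = (0.01090943/0.01123720 − 1)×1000 = (0.970832 − 1)×1000 = -29.168‰
δ_B = (0.01046263/0.01123720 − 1)×1000 = (0.931071 − 1)×1000 = -68.929‰
f_A = (δ_mix − δ_B)/(δ_A − δ_B) = (-50.04 − (-68.929))/(-29.168 − (-68.929))
f_A = 18.889 / 39.761 = 0.4751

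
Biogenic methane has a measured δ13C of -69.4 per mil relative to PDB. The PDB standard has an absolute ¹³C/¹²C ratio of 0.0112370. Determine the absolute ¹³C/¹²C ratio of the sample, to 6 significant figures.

0.0104572

R_sample = R_standard × (δ13C/1000 + 1)
R_sample = 0.0112370 × (-69.4/1000 + 1) = 0.0112370 × 0.930600
R_sample = 0.0104572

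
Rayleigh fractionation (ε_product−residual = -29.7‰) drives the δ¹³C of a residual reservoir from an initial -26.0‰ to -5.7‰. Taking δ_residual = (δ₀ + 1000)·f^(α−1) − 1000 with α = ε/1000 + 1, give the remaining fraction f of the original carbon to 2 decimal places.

0.50

α − 1 = ε/1000 = -0.0297
(δ_res + 1000)/(δ₀ + 1000) = (-5.7 + 1000)/(-26.0 + 1000) = 994.3/974.0 = 1.020842
f = 1.020842^(1/-0.0297) = exp(ln(1.020842)/-0.0297) = exp(0.02063/-0.0297)
f = exp(-0.6945) = 0.4993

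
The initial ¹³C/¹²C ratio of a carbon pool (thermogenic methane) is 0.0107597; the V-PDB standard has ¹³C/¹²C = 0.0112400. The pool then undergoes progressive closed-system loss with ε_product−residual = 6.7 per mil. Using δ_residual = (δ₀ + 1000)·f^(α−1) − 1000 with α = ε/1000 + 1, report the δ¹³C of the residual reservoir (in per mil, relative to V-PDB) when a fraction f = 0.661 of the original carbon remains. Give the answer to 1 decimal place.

δ₀ = (0.0107597/0.0112400 − 1)×1000 = (0.957269 − 1)×1000 = -42.731 per mil
α − 1 = ε/1000 = 0.0067
f^(α−1) = 0.661^(0.0067) = 0.997230
δ_res = (-42.731 + 1000) × 0.997230 − 1000 = 954.617 − 1000 = -45.38 per mil

-45.4 per mil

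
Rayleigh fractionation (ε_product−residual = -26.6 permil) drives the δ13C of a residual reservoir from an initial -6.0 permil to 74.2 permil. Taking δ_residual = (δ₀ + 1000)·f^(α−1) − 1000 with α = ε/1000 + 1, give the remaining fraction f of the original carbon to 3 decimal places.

α − 1 = ε/1000 = -0.0266
(δ_res + 1000)/(δ₀ + 1000) = (74.2 + 1000)/(-6.0 + 1000) = 1074.2/994.0 = 1.080684
f = 1.080684^(1/-0.0266) = exp(ln(1.080684)/-0.0266) = exp(0.07759/-0.0266)
f = exp(-2.9171) = 0.0541

0.054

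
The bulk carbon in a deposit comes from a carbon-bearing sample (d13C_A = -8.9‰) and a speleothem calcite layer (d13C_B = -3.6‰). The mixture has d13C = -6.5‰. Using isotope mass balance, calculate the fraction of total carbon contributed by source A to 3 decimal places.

δ_mix = f_A·δ_A + (1 − f_A)·δ_B  ⇒  f_A = (δ_mix − δ_B)/(δ_A − δ_B)
f_A = (-6.5 − (-3.6)) / (-8.9 − (-3.6))
f_A = -2.9 / -5.3 = 0.5472

0.547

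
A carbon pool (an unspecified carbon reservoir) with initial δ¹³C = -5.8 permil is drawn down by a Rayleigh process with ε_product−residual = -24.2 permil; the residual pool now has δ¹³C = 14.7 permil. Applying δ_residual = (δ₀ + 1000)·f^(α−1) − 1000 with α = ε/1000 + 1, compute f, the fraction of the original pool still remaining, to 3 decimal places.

α − 1 = ε/1000 = -0.0242
(δ_res + 1000)/(δ₀ + 1000) = (14.7 + 1000)/(-5.8 + 1000) = 1014.7/994.2 = 1.020620
f = 1.020620^(1/-0.0242) = exp(ln(1.020620)/-0.0242) = exp(0.02041/-0.0242)
f = exp(-0.8434) = 0.4303

0.430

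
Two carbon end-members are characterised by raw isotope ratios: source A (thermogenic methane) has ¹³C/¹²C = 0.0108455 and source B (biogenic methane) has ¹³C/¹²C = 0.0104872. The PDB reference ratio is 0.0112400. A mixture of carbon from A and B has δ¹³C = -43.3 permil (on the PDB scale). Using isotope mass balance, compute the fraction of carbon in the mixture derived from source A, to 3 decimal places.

δ_A = (0.0108455/0.0112400 − 1)×1000 = (0.964902 − 1)×1000 = -35.098 permil
δ_B = (0.0104872/0.0112400 − 1)×1000 = (0.933025 − 1)×1000 = -66.975 permil
f_A = (δ_mix − δ_B)/(δ_A − δ_B) = (-43.3 − (-66.975))/(-35.098 − (-66.975))
f_A = 23.675 / 31.877 = 0.7427

0.743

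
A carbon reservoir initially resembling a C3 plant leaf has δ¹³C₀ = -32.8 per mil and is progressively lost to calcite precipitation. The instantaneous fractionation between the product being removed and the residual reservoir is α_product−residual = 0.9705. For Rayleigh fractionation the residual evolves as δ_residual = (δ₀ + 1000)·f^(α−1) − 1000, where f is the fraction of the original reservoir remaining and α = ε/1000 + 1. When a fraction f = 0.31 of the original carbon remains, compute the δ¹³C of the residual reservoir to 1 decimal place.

Rayleigh residual: δ_res = (δ₀ + 1000)·f^(α−1) − 1000
α − 1 = -0.02950
f^(α−1) = 0.31^(-0.02950) = 1.035154
δ_res = (-32.8 + 1000) × 1.035154 − 1000 = 1001.201 − 1000 = 1.20 per mil

1.2 per mil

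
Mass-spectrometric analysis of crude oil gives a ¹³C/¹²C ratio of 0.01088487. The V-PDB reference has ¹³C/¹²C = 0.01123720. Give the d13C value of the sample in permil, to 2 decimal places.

-31.35 permil

d13C = (R_sample / R_standard − 1) × 1000
R_sample / R_standard = 0.01088487 / 0.01123720 = 0.968646
d13C = (0.968646 − 1) × 1000 = -31.354 permil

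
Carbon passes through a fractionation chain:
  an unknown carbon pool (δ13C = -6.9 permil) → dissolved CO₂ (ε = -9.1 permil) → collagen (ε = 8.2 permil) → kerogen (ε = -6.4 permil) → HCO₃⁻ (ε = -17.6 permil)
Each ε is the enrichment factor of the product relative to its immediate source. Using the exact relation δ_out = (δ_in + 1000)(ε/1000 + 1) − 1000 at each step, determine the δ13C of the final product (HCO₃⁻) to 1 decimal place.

-31.6 permil

step 1: δ = (-6.90 + 1000)·(-9.1/1000 + 1) − 1000 = -15.94 permil
step 2: δ = (-15.94 + 1000)·(8.2/1000 + 1) − 1000 = -7.87 permil
step 3: δ = (-7.87 + 1000)·(-6.4/1000 + 1) − 1000 = -14.22 permil
step 4: δ = (-14.22 + 1000)·(-17.6/1000 + 1) − 1000 = -31.57 permil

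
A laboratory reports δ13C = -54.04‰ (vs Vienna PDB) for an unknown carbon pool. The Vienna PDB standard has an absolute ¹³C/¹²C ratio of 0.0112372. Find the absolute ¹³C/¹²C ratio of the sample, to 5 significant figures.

0.010630

R_sample = R_standard × (δ13C/1000 + 1)
R_sample = 0.0112372 × (-54.04/1000 + 1) = 0.0112372 × 0.945960
R_sample = 0.0106299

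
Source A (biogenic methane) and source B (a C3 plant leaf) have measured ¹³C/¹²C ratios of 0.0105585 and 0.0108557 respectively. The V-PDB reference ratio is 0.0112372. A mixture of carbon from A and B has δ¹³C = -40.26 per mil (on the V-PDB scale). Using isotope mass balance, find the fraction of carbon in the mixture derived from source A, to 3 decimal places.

0.239

δ_A = (0.0105585/0.0112372 − 1)×1000 = (0.939602 − 1)×1000 = -60.398 per mil
δ_B = (0.0108557/0.0112372 − 1)×1000 = (0.966050 − 1)×1000 = -33.950 per mil
f_A = (δ_mix − δ_B)/(δ_A − δ_B) = (-40.26 − (-33.950))/(-60.398 − (-33.950))
f_A = -6.310 / -26.448 = 0.2386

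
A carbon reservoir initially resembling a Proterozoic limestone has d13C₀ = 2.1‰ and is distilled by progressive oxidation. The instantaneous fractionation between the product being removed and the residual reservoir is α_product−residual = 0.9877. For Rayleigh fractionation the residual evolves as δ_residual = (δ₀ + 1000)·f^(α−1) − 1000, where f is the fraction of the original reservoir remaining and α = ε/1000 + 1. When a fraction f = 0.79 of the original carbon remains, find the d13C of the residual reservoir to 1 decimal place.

5.0‰

Rayleigh residual: δ_res = (δ₀ + 1000)·f^(α−1) − 1000
α − 1 = -0.01230
f^(α−1) = 0.79^(-0.01230) = 1.002904
δ_res = (2.1 + 1000) × 1.002904 − 1000 = 1005.010 − 1000 = 5.01‰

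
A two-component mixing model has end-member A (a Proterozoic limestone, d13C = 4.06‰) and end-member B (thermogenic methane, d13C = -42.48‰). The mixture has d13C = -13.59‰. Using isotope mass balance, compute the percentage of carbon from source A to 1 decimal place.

62.1%

δ_mix = f_A·δ_A + (1 − f_A)·δ_B  ⇒  f_A = (δ_mix − δ_B)/(δ_A − δ_B)
f_A = (-13.59 − (-42.48)) / (4.06 − (-42.48))
f_A = 28.89 / 46.54 = 0.6208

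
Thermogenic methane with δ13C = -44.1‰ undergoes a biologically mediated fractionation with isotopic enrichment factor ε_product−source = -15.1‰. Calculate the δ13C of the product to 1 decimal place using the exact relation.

Exactly, δ_product = (δ_source + 1000)·(ε/1000 + 1) − 1000.
δ_product = (-44.1 + 1000) × (-15.1/1000 + 1) − 1000
δ_product = -58.53‰

-58.5‰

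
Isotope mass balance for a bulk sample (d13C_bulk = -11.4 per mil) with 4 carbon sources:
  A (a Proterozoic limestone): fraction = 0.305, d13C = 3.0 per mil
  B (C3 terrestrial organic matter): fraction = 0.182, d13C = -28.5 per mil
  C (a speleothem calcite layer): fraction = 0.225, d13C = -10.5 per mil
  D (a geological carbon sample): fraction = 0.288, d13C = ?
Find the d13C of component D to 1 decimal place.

-16.5 per mil

Isotope mass balance: δ_bulk = Σ fᵢ·δᵢ.
-11.4 = 0.305×(3.0) + 0.182×(-28.5) + 0.225×(-10.5) + 0.288×δ_D
0.288·δ_D = -11.4 − (-6.635) = -4.765
δ_D = -4.765 / 0.288 = -16.55 per mil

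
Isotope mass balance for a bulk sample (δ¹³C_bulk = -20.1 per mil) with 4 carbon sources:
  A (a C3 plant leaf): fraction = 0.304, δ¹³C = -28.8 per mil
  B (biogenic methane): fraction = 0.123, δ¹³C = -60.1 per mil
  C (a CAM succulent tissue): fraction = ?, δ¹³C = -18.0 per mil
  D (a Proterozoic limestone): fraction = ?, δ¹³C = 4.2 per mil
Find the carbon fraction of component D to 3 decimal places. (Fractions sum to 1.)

0.287

Let f_D and f_C be the unknown fractions; fractions sum to 1 so f_D + f_C = 0.573.
Mass balance: Σ fᵢ·δᵢ = δ_bulk ⇒ f_D·(4.2) + f_C·(-18.0) = -20.1 − (-16.148) = -3.953
Substitute f_C = 0.573 − f_D:
f_D·(4.2 − -18.0) = -3.953 − 0.573×(-18.0) = 6.361
f_D = 6.361 / 22.2 = 0.2866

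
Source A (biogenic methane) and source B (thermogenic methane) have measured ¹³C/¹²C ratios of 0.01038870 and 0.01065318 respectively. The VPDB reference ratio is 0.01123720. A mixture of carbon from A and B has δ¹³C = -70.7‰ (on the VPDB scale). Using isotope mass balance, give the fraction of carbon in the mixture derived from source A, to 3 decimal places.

δ_A = (0.01038870/0.01123720 − 1)×1000 = (0.924492 − 1)×1000 = -75.508‰
δ_B = (0.01065318/0.01123720 − 1)×1000 = (0.948028 − 1)×1000 = -51.972‰
f_A = (δ_mix − δ_B)/(δ_A − δ_B) = (-70.7 − (-51.972))/(-75.508 − (-51.972))
f_A = -18.728 / -23.536 = 0.7957

0.796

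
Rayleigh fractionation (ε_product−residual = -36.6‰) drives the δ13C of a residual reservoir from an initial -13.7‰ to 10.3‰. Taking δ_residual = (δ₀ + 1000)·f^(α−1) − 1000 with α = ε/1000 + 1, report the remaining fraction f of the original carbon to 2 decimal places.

α − 1 = ε/1000 = -0.0366
(δ_res + 1000)/(δ₀ + 1000) = (10.3 + 1000)/(-13.7 + 1000) = 1010.3/986.3 = 1.024333
f = 1.024333^(1/-0.0366) = exp(ln(1.024333)/-0.0366) = exp(0.02404/-0.0366)
f = exp(-0.6569) = 0.5185

0.52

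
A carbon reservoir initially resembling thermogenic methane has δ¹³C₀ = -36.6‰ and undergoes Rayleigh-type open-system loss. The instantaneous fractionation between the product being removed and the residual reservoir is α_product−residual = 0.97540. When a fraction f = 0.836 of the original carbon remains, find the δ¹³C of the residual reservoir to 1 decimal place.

Rayleigh residual: δ_res = (δ₀ + 1000)·f^(α−1) − 1000
α − 1 = -0.02460
f^(α−1) = 0.836^(-0.02460) = 1.004416
δ_res = (-36.6 + 1000) × 1.004416 − 1000 = 967.655 − 1000 = -32.35‰

-32.3‰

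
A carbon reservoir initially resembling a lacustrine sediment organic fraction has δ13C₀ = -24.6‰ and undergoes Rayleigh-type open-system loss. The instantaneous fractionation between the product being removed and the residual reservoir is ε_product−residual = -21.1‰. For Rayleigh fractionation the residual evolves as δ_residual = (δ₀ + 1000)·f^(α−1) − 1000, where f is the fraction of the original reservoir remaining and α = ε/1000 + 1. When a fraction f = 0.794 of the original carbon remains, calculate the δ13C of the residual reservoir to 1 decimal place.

Rayleigh residual: δ_res = (δ₀ + 1000)·f^(α−1) − 1000
α = ε/1000 + 1 = 0.97890, so α − 1 = -0.02110
f^(α−1) = 0.794^(-0.02110) = 1.004879
δ_res = (-24.6 + 1000) × 1.004879 − 1000 = 980.159 − 1000 = -19.84‰

-19.8‰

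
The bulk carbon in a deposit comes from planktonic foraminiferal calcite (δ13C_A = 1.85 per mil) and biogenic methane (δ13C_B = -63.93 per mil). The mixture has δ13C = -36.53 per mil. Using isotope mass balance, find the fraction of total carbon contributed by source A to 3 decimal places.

δ_mix = f_A·δ_A + (1 − f_A)·δ_B  ⇒  f_A = (δ_mix − δ_B)/(δ_A − δ_B)
f_A = (-36.53 − (-63.93)) / (1.85 − (-63.93))
f_A = 27.40 / 65.78 = 0.4165

0.417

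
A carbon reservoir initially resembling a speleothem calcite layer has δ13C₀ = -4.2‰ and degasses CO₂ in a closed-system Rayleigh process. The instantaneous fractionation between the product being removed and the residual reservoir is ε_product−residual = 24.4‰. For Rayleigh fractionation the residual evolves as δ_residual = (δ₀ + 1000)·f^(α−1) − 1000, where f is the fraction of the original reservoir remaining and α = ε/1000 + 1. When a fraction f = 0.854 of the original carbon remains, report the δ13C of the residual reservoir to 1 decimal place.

-8.0‰

Rayleigh residual: δ_res = (δ₀ + 1000)·f^(α−1) − 1000
α = ε/1000 + 1 = 1.02440, so α − 1 = 0.02440
f^(α−1) = 0.854^(0.02440) = 0.996156
δ_res = (-4.2 + 1000) × 0.996156 − 1000 = 991.973 − 1000 = -8.03‰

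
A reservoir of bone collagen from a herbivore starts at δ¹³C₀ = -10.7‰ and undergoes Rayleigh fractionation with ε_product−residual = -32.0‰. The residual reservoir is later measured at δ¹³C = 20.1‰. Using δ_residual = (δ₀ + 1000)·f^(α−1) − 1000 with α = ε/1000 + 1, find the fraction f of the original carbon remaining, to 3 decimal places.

α − 1 = ε/1000 = -0.0320
(δ_res + 1000)/(δ₀ + 1000) = (20.1 + 1000)/(-10.7 + 1000) = 1020.1/989.3 = 1.031133
f = 1.031133^(1/-0.0320) = exp(ln(1.031133)/-0.0320) = exp(0.03066/-0.0320)
f = exp(-0.9581) = 0.3836

0.384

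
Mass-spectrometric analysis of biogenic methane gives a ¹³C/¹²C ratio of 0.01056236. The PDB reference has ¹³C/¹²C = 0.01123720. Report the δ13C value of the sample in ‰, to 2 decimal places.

-60.05‰

δ13C = (R_sample / R_standard − 1) × 1000
R_sample / R_standard = 0.01056236 / 0.01123720 = 0.939946
δ13C = (0.939946 − 1) × 1000 = -60.054‰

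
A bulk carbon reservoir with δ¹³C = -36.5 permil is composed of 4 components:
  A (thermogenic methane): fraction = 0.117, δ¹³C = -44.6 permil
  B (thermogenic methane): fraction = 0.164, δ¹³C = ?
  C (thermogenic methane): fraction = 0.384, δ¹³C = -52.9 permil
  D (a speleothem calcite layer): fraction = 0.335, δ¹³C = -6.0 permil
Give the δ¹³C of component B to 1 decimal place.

-54.6 permil

Isotope mass balance: δ_bulk = Σ fᵢ·δᵢ.
-36.5 = 0.117×(-44.6) + 0.164×δ_B + 0.384×(-52.9) + 0.335×(-6.0)
0.164·δ_B = -36.5 − (-27.542) = -8.958
δ_B = -8.958 / 0.164 = -54.62 permil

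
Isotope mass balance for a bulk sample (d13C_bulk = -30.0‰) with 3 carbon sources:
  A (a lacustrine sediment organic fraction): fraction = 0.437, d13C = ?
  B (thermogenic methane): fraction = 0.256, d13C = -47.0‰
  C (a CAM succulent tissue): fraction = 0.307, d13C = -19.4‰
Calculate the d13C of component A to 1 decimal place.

Isotope mass balance: δ_bulk = Σ fᵢ·δᵢ.
-30.0 = 0.437×δ_A + 0.256×(-47.0) + 0.307×(-19.4)
0.437·δ_A = -30.0 − (-17.988) = -12.012
δ_A = -12.012 / 0.437 = -27.49‰

-27.5‰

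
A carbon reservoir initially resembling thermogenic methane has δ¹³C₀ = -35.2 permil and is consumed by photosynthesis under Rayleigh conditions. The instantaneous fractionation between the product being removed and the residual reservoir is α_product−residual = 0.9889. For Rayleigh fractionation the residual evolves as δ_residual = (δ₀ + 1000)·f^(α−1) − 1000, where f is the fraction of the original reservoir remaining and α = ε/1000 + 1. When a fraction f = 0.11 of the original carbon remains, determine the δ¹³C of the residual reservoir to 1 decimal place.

-11.3 permil

Rayleigh residual: δ_res = (δ₀ + 1000)·f^(α−1) − 1000
α − 1 = -0.01110
f^(α−1) = 0.11^(-0.01110) = 1.024803
δ_res = (-35.2 + 1000) × 1.024803 − 1000 = 988.730 − 1000 = -11.27 permil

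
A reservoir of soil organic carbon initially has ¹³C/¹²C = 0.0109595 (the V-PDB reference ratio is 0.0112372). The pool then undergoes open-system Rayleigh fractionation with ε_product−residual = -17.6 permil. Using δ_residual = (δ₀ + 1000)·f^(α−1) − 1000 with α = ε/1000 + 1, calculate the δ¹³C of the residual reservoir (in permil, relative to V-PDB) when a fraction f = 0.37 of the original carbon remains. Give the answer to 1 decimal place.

δ₀ = (0.0109595/0.0112372 − 1)×1000 = (0.975287 − 1)×1000 = -24.713 permil
α − 1 = ε/1000 = -0.0176
f^(α−1) = 0.37^(-0.0176) = 1.017653
δ_res = (-24.713 + 1000) × 1.017653 − 1000 = 992.504 − 1000 = -7.50 permil

-7.5 permil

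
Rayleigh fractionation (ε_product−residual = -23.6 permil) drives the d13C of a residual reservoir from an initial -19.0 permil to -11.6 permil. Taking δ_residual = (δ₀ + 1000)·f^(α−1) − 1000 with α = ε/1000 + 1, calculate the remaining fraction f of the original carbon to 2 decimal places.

α − 1 = ε/1000 = -0.0236
(δ_res + 1000)/(δ₀ + 1000) = (-11.6 + 1000)/(-19.0 + 1000) = 988.4/981.0 = 1.007543
f = 1.007543^(1/-0.0236) = exp(ln(1.007543)/-0.0236) = exp(0.00752/-0.0236)
f = exp(-0.3184) = 0.7273

0.73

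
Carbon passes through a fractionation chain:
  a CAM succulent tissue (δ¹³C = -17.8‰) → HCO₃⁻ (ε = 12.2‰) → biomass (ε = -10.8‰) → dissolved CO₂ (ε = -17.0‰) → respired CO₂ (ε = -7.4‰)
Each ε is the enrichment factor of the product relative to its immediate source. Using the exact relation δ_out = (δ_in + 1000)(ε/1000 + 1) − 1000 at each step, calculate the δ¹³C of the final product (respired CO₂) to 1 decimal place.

-40.4‰

step 1: δ = (-17.80 + 1000)·(12.2/1000 + 1) − 1000 = -5.82‰
step 2: δ = (-5.82 + 1000)·(-10.8/1000 + 1) − 1000 = -16.55‰
step 3: δ = (-16.55 + 1000)·(-17.0/1000 + 1) − 1000 = -33.27‰
step 4: δ = (-33.27 + 1000)·(-7.4/1000 + 1) − 1000 = -40.43‰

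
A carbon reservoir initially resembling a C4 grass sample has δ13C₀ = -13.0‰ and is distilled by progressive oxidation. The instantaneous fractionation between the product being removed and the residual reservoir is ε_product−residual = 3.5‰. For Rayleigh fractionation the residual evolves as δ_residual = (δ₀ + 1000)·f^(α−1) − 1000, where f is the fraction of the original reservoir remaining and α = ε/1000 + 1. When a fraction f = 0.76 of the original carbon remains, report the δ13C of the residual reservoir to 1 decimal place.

Rayleigh residual: δ_res = (δ₀ + 1000)·f^(α−1) − 1000
α = ε/1000 + 1 = 1.00350, so α − 1 = 0.00350
f^(α−1) = 0.76^(0.00350) = 0.999040
δ_res = (-13.0 + 1000) × 0.999040 − 1000 = 986.052 − 1000 = -13.95‰

-13.9‰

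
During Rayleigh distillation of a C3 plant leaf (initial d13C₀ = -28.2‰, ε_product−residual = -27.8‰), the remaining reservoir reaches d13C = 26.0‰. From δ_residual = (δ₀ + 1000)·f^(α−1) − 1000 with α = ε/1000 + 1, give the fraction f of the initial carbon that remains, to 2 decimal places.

0.14

α − 1 = ε/1000 = -0.0278
(δ_res + 1000)/(δ₀ + 1000) = (26.0 + 1000)/(-28.2 + 1000) = 1026.0/971.8 = 1.055773
f = 1.055773^(1/-0.0278) = exp(ln(1.055773)/-0.0278) = exp(0.05427/-0.0278)
f = exp(-1.9523) = 0.1420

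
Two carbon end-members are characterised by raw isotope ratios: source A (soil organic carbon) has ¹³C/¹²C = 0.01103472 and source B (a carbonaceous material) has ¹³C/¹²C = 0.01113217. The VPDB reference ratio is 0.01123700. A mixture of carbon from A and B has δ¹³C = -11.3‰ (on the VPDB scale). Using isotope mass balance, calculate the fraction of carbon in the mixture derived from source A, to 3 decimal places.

δ_A = (0.01103472/0.01123700 − 1)×1000 = (0.981999 − 1)×1000 = -18.001‰
δ_B = (0.01113217/0.01123700 − 1)×1000 = (0.990671 − 1)×1000 = -9.329‰
f_A = (δ_mix − δ_B)/(δ_A − δ_B) = (-11.3 − (-9.329))/(-18.001 − (-9.329))
f_A = -1.971 / -8.672 = 0.2273

0.227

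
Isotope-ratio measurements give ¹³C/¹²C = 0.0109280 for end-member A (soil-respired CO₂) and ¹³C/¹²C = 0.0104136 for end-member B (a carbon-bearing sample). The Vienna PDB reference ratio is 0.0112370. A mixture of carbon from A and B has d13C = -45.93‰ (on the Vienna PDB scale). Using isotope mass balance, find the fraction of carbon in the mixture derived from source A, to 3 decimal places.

δ_A = (0.0109280/0.0112370 − 1)×1000 = (0.972502 − 1)×1000 = -27.498‰
δ_B = (0.0104136/0.0112370 − 1)×1000 = (0.926724 − 1)×1000 = -73.276‰
f_A = (δ_mix − δ_B)/(δ_A − δ_B) = (-45.93 − (-73.276))/(-27.498 − (-73.276))
f_A = 27.346 / 45.777 = 0.5974

0.597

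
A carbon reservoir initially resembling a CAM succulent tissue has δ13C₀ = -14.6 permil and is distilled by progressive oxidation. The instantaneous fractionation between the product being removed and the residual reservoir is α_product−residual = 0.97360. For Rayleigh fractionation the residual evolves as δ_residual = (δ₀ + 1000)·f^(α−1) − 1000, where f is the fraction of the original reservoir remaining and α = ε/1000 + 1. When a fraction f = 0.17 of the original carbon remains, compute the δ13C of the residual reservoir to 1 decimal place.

32.6 permil

Rayleigh residual: δ_res = (δ₀ + 1000)·f^(α−1) − 1000
α − 1 = -0.02640
f^(α−1) = 0.17^(-0.02640) = 1.047891
δ_res = (-14.6 + 1000) × 1.047891 − 1000 = 1032.592 − 1000 = 32.59 permil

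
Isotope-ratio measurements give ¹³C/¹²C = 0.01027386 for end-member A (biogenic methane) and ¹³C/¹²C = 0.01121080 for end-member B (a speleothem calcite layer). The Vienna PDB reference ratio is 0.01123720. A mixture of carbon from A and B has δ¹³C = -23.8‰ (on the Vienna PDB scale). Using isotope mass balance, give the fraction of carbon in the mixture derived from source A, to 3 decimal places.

0.257

δ_A = (0.01027386/0.01123720 − 1)×1000 = (0.914272 − 1)×1000 = -85.728‰
δ_B = (0.01121080/0.01123720 − 1)×1000 = (0.997651 − 1)×1000 = -2.349‰
f_A = (δ_mix − δ_B)/(δ_A − δ_B) = (-23.8 − (-2.349))/(-85.728 − (-2.349))
f_A = -21.451 / -83.378 = 0.2573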